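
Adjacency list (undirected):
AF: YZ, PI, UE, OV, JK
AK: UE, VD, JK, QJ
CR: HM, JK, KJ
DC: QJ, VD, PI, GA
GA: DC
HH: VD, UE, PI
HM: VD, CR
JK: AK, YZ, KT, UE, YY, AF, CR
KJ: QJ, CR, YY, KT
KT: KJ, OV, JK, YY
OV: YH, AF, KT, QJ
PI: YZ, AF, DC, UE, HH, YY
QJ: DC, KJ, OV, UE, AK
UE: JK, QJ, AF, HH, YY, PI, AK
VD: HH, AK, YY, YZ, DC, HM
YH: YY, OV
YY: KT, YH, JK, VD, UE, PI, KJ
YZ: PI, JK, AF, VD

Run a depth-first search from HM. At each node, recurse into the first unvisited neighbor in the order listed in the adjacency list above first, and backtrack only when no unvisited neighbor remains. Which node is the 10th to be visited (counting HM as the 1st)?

Visit HM
HM → VD
VD → HH
HH → UE
UE → JK
JK → AK
AK → QJ
QJ → DC
DC → PI
PI → YZ
YZ → AF
AF → OV
OV → YH
YH → YY
YY → KT
KT → KJ
KJ → CR
DC → GA

Visit order: HM, VD, HH, UE, JK, AK, QJ, DC, PI, YZ, AF, OV, YH, YY, KT, KJ, CR, GA

YZ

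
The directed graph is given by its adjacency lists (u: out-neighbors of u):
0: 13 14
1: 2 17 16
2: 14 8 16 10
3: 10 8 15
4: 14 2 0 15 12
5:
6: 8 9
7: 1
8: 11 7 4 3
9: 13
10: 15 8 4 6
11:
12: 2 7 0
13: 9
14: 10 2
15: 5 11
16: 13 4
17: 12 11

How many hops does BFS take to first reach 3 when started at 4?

Level 0: 4
Level 1: 0, 2, 12, 14, 15
Level 2: 5, 7, 8, 10, 11, 13, 16
Level 3: 1, 3, 6, 9
Level 4: 17
3 first appears at level 3.

3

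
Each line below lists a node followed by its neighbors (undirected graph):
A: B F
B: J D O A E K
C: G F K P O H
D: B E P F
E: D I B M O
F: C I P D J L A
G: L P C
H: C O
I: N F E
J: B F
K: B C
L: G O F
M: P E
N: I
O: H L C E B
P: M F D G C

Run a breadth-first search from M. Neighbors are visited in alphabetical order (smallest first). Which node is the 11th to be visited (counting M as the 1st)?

Visit M; enqueue E, P → queue [E, P]
Visit E; enqueue B, D, I, O → queue [P, B, D, I, O]
Visit P; enqueue C, F, G → queue [B, D, I, O, C, F, G]
Visit B; enqueue A, J, K → queue [D, I, O, C, F, G, A, J, K]
Visit D → queue [I, O, C, F, G, A, J, K]
Visit I; enqueue N → queue [O, C, F, G, A, J, K, N]
Visit O; enqueue H, L → queue [C, F, G, A, J, K, N, H, L]
Visit C → queue [F, G, A, J, K, N, H, L]
Visit F → queue [G, A, J, K, N, H, L]
Visit G → queue [A, J, K, N, H, L]
Visit A → queue [J, K, N, H, L]
Visit J → queue [K, N, H, L]
Visit K → queue [N, H, L]
Visit N → queue [H, L]
Visit H → queue [L]
Visit L → queue []

Visit order: M, E, P, B, D, I, O, C, F, G, A, J, K, N, H, L

A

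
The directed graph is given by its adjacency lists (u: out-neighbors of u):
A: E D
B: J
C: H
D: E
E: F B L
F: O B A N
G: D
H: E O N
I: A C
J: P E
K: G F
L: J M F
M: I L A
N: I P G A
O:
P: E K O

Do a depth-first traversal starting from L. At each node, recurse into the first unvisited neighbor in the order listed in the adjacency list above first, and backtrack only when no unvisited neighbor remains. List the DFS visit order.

Visit L
L → J
J → P
P → E
E → F
F → O
F → B
F → A
A → D
F → N
N → I
I → C
C → H
N → G
P → K
L → M

L → J → P → E → F → O → B → A → D → N → I → C → H → G → K → M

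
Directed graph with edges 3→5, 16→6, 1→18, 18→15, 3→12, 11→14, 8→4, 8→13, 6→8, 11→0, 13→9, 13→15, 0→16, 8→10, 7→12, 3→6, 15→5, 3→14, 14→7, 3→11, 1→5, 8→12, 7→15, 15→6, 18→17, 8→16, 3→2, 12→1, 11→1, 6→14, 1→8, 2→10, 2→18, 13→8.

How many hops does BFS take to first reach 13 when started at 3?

3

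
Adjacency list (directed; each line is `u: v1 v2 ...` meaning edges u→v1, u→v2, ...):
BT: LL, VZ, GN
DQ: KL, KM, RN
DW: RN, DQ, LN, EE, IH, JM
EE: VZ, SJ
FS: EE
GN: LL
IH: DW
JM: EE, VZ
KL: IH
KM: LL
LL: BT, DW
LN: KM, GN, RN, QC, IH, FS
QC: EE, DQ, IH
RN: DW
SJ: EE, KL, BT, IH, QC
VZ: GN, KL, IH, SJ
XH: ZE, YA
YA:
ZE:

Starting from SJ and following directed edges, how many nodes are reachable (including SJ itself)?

16

BFS from SJ visits: SJ, QC, KL, IH, EE, BT, DQ, DW, VZ, LL, GN, RN, KM, LN, JM, FS
Reachable nodes: 16 of 19 total.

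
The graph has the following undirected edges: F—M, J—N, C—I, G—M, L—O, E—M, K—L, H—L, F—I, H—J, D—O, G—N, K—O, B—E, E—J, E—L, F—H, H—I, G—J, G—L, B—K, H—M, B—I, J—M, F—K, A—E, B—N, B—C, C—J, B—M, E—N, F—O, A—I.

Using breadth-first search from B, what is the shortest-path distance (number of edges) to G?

Level 0: B
Level 1: C, E, I, K, M, N
Level 2: A, F, G, H, J, L, O
Level 3: D
G first appears at level 2.

2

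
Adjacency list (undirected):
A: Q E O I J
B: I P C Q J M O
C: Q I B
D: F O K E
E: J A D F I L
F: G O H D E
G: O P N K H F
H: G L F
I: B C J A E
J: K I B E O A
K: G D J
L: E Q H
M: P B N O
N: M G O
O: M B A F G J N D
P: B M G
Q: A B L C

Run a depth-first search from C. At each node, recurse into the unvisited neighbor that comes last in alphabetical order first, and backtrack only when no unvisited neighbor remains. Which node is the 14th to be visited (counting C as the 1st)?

E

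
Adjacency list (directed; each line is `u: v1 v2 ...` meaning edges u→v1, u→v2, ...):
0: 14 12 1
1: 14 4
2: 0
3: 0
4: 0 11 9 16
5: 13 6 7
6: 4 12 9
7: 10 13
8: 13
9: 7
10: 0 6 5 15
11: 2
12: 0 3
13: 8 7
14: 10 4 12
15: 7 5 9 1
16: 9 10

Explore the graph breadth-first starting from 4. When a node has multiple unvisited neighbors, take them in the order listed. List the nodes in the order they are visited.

4, 0, 11, 9, 16, 14, 12, 1, 2, 7, 10, 3, 13, 6, 5, 15, 8

Visit 4; enqueue 0, 11, 9, 16 → queue [0, 11, 9, 16]
Visit 0; enqueue 14, 12, 1 → queue [11, 9, 16, 14, 12, 1]
Visit 11; enqueue 2 → queue [9, 16, 14, 12, 1, 2]
Visit 9; enqueue 7 → queue [16, 14, 12, 1, 2, 7]
Visit 16; enqueue 10 → queue [14, 12, 1, 2, 7, 10]
Visit 14 → queue [12, 1, 2, 7, 10]
Visit 12; enqueue 3 → queue [1, 2, 7, 10, 3]
Visit 1 → queue [2, 7, 10, 3]
Visit 2 → queue [7, 10, 3]
Visit 7; enqueue 13 → queue [10, 3, 13]
Visit 10; enqueue 6, 5, 15 → queue [3, 13, 6, 5, 15]
Visit 3 → queue [13, 6, 5, 15]
Visit 13; enqueue 8 → queue [6, 5, 15, 8]
Visit 6 → queue [5, 15, 8]
Visit 5 → queue [15, 8]
Visit 15 → queue [8]
Visit 8 → queue []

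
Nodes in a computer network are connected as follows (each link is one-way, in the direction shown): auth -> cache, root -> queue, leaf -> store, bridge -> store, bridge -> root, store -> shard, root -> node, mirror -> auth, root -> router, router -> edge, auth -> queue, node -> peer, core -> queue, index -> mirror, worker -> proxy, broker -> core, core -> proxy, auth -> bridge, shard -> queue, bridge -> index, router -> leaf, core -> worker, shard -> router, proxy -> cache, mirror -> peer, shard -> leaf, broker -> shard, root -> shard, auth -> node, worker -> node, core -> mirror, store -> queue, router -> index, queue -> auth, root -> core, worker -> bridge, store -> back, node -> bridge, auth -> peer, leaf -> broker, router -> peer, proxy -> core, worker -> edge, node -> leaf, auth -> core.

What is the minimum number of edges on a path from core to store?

Level 0: core
Level 1: mirror, proxy, queue, worker
Level 2: auth, bridge, cache, edge, node, peer
Level 3: index, leaf, root, store
Level 4: back, broker, router, shard
store first appears at level 3.

3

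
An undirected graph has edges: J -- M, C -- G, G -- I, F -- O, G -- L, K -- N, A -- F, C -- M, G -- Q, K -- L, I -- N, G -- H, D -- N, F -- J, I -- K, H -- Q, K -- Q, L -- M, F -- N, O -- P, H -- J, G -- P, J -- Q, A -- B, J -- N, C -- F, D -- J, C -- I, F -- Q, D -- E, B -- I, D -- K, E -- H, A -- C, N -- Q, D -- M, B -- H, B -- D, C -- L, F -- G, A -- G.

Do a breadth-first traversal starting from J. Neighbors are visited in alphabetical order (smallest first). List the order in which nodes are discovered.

J, D, F, H, M, N, Q, B, E, K, A, C, G, O, L, I, P

Visit J; enqueue D, F, H, M, N, Q → queue [D, F, H, M, N, Q]
Visit D; enqueue B, E, K → queue [F, H, M, N, Q, B, E, K]
Visit F; enqueue A, C, G, O → queue [H, M, N, Q, B, E, K, A, C, G, O]
Visit H → queue [M, N, Q, B, E, K, A, C, G, O]
Visit M; enqueue L → queue [N, Q, B, E, K, A, C, G, O, L]
Visit N; enqueue I → queue [Q, B, E, K, A, C, G, O, L, I]
Visit Q → queue [B, E, K, A, C, G, O, L, I]
Visit B → queue [E, K, A, C, G, O, L, I]
Visit E → queue [K, A, C, G, O, L, I]
Visit K → queue [A, C, G, O, L, I]
Visit A → queue [C, G, O, L, I]
Visit C → queue [G, O, L, I]
Visit G; enqueue P → queue [O, L, I, P]
Visit O → queue [L, I, P]
Visit L → queue [I, P]
Visit I → queue [P]
Visit P → queue []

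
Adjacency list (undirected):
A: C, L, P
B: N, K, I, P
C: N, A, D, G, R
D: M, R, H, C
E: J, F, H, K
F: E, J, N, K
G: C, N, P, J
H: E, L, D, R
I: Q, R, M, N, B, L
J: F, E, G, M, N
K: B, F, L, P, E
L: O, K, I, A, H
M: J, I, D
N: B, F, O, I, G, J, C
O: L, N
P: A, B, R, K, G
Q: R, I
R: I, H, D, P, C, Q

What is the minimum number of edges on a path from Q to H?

2

Level 0: Q
Level 1: I, R
Level 2: B, C, D, H, L, M, N, P
Level 3: A, E, F, G, J, K, O
H first appears at level 2.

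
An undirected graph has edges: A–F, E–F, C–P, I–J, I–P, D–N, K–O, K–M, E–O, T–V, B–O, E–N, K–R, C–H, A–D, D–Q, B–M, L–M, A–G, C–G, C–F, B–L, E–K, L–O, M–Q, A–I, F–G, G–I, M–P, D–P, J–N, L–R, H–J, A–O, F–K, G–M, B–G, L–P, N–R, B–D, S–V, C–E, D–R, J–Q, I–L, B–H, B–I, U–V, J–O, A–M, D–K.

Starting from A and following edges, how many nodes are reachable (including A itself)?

18

BFS from A visits: A, D, F, G, I, M, O, B, K, N, P, Q, R, C, E, J, L, H
Reachable nodes: 18 of 22 total.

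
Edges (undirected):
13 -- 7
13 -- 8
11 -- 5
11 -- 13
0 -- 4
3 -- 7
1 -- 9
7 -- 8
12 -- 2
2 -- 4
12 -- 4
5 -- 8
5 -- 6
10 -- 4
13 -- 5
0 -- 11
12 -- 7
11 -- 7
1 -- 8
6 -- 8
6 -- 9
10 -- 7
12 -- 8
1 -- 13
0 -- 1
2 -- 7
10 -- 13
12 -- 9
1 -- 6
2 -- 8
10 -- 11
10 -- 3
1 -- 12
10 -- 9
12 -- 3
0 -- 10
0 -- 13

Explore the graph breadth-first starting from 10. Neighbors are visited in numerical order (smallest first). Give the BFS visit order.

Visit 10; enqueue 0, 3, 4, 7, 9, 11, 13 → queue [0, 3, 4, 7, 9, 11, 13]
Visit 0; enqueue 1 → queue [3, 4, 7, 9, 11, 13, 1]
Visit 3; enqueue 12 → queue [4, 7, 9, 11, 13, 1, 12]
Visit 4; enqueue 2 → queue [7, 9, 11, 13, 1, 12, 2]
Visit 7; enqueue 8 → queue [9, 11, 13, 1, 12, 2, 8]
Visit 9; enqueue 6 → queue [11, 13, 1, 12, 2, 8, 6]
Visit 11; enqueue 5 → queue [13, 1, 12, 2, 8, 6, 5]
Visit 13 → queue [1, 12, 2, 8, 6, 5]
Visit 1 → queue [12, 2, 8, 6, 5]
Visit 12 → queue [2, 8, 6, 5]
Visit 2 → queue [8, 6, 5]
Visit 8 → queue [6, 5]
Visit 6 → queue [5]
Visit 5 → queue []

10 → 0 → 3 → 4 → 7 → 9 → 11 → 13 → 1 → 12 → 2 → 8 → 6 → 5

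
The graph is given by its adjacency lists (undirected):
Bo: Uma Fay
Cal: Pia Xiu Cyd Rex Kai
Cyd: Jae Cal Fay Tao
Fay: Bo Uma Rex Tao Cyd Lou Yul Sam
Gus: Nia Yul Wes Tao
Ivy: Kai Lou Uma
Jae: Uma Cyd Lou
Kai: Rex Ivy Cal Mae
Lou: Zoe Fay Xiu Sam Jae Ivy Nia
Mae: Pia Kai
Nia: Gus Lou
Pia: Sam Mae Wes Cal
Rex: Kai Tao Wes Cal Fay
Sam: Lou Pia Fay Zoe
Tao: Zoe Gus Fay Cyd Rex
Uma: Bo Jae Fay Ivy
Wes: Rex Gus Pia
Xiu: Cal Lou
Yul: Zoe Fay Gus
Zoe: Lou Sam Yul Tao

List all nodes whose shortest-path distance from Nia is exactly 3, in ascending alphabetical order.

Level 0: Nia
Level 1: Gus, Lou
Level 2: Fay, Ivy, Jae, Sam, Tao, Wes, Xiu, Yul, Zoe
Level 3: Bo, Cal, Cyd, Kai, Pia, Rex, Uma
Level 4: Mae

Bo, Cal, Cyd, Kai, Pia, Rex, Uma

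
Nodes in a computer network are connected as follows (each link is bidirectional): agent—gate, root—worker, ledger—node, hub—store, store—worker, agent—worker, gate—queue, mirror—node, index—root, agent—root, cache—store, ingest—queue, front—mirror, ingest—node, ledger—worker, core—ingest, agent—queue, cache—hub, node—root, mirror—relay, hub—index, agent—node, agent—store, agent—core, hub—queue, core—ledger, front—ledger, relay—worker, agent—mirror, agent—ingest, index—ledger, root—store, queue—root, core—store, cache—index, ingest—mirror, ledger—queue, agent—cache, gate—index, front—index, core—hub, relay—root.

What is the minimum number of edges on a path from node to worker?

2

Level 0: node
Level 1: agent, ingest, ledger, mirror, root
Level 2: cache, core, front, gate, index, queue, relay, store, worker
Level 3: hub
worker first appears at level 2.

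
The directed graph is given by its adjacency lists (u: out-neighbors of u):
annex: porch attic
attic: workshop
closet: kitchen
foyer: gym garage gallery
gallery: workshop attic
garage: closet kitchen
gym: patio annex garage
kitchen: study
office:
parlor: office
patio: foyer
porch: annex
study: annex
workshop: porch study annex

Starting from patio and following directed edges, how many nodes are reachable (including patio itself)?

BFS from patio visits: patio, foyer, gym, garage, gallery, annex, closet, kitchen, workshop, attic, porch, study
Reachable nodes: 12 of 14 total.

12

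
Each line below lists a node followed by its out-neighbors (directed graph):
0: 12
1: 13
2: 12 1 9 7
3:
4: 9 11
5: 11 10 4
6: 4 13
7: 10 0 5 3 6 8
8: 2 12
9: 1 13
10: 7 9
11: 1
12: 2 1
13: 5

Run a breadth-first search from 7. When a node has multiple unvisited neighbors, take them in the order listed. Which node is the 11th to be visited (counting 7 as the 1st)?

Visit 7; enqueue 10, 0, 5, 3, 6, 8 → queue [10, 0, 5, 3, 6, 8]
Visit 10; enqueue 9 → queue [0, 5, 3, 6, 8, 9]
Visit 0; enqueue 12 → queue [5, 3, 6, 8, 9, 12]
Visit 5; enqueue 11, 4 → queue [3, 6, 8, 9, 12, 11, 4]
Visit 3 → queue [6, 8, 9, 12, 11, 4]
Visit 6; enqueue 13 → queue [8, 9, 12, 11, 4, 13]
Visit 8; enqueue 2 → queue [9, 12, 11, 4, 13, 2]
Visit 9; enqueue 1 → queue [12, 11, 4, 13, 2, 1]
Visit 12 → queue [11, 4, 13, 2, 1]
Visit 11 → queue [4, 13, 2, 1]
Visit 4 → queue [13, 2, 1]
Visit 13 → queue [2, 1]
Visit 2 → queue [1]
Visit 1 → queue []

Visit order: 7, 10, 0, 5, 3, 6, 8, 9, 12, 11, 4, 13, 2, 1

4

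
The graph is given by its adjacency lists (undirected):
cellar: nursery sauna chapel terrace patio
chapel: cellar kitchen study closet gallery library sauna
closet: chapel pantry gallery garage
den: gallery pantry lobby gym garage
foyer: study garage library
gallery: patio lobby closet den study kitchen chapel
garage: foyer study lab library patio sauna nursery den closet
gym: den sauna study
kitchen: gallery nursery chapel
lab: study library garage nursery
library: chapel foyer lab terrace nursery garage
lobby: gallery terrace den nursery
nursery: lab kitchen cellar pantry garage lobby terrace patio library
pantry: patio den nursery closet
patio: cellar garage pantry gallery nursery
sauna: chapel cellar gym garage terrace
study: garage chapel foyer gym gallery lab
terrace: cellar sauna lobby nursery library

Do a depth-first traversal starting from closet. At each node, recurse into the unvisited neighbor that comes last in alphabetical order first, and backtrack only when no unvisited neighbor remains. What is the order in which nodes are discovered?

Visit closet
closet → pantry
pantry → patio
patio → nursery
nursery → terrace
terrace → sauna
sauna → gym
gym → study
study → lab
lab → library
library → garage
garage → foyer
garage → den
den → lobby
lobby → gallery
gallery → kitchen
kitchen → chapel
chapel → cellar

closet pantry patio nursery terrace sauna gym study lab library garage foyer den lobby gallery kitchen chapel cellar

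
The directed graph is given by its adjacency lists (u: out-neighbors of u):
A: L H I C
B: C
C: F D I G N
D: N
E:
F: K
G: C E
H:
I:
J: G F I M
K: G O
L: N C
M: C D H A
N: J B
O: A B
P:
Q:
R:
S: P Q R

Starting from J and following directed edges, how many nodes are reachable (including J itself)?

15

BFS from J visits: J, M, I, G, F, H, D, C, A, E, K, N, L, O, B
Reachable nodes: 15 of 19 total.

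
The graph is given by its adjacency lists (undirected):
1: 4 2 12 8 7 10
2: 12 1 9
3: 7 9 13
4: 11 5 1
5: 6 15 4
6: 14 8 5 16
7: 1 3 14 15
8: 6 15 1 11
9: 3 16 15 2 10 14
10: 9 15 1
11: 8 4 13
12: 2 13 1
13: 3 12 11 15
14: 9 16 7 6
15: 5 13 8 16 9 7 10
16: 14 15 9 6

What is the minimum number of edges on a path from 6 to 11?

Level 0: 6
Level 1: 5, 8, 14, 16
Level 2: 1, 4, 7, 9, 11, 15
Level 3: 2, 3, 10, 12, 13
11 first appears at level 2.

2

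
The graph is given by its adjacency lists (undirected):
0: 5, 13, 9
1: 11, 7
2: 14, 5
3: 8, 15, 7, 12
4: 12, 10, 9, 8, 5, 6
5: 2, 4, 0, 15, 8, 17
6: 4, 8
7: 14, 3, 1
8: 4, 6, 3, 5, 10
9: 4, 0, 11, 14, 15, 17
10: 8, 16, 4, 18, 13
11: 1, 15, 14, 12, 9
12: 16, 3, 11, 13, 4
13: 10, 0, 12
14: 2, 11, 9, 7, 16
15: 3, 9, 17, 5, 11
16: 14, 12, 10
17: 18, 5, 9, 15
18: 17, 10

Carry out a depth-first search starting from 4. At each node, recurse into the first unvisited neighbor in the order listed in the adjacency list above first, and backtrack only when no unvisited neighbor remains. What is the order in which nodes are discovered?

Visit 4
4 → 12
12 → 16
16 → 14
14 → 2
2 → 5
5 → 0
0 → 13
13 → 10
10 → 8
8 → 6
8 → 3
3 → 15
15 → 9
9 → 11
11 → 1
1 → 7
9 → 17
17 → 18

4 -> 12 -> 16 -> 14 -> 2 -> 5 -> 0 -> 13 -> 10 -> 8 -> 6 -> 3 -> 15 -> 9 -> 11 -> 1 -> 7 -> 17 -> 18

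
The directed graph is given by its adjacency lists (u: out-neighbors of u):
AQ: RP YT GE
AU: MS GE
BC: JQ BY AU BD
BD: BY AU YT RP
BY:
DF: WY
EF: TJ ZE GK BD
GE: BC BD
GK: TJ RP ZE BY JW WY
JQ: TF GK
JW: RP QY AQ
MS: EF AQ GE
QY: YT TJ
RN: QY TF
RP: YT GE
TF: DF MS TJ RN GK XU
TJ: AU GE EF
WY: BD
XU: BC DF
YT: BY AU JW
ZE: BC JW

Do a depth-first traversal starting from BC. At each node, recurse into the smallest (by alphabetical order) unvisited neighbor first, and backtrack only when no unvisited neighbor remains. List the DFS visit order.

BC, AU, GE, BD, BY, RP, YT, JW, AQ, QY, TJ, EF, GK, WY, ZE, MS, JQ, TF, DF, RN, XU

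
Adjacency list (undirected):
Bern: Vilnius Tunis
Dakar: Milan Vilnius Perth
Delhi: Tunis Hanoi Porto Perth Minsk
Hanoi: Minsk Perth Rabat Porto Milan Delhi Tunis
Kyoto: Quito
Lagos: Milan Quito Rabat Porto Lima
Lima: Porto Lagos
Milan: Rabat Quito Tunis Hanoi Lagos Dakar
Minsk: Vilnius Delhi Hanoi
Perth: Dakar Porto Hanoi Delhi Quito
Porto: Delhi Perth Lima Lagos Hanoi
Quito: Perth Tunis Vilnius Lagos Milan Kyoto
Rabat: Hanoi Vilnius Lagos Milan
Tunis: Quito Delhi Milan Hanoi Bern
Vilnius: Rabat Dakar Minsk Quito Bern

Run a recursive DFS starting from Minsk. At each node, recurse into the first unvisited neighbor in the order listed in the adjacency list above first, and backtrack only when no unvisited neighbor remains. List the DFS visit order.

Minsk, Vilnius, Rabat, Hanoi, Perth, Dakar, Milan, Quito, Tunis, Delhi, Porto, Lima, Lagos, Bern, Kyoto

Visit Minsk
Minsk → Vilnius
Vilnius → Rabat
Rabat → Hanoi
Hanoi → Perth
Perth → Dakar
Dakar → Milan
Milan → Quito
Quito → Tunis
Tunis → Delhi
Delhi → Porto
Porto → Lima
Lima → Lagos
Tunis → Bern
Quito → Kyoto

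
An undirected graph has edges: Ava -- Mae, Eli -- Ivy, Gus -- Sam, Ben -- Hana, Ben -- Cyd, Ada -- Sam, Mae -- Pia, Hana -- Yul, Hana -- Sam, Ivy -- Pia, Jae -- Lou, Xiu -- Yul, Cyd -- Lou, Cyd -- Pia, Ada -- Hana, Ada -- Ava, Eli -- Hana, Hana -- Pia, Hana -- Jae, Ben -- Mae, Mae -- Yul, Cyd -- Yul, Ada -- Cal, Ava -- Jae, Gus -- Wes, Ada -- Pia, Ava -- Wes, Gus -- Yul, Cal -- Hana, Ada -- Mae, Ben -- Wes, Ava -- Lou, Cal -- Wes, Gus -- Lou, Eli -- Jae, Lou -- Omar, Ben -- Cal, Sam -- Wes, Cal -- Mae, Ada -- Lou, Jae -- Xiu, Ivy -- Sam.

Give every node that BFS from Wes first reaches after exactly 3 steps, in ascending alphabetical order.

Level 0: Wes
Level 1: Ava, Ben, Cal, Gus, Sam
Level 2: Ada, Cyd, Hana, Ivy, Jae, Lou, Mae, Yul
Level 3: Eli, Omar, Pia, Xiu

Eli, Omar, Pia, Xiu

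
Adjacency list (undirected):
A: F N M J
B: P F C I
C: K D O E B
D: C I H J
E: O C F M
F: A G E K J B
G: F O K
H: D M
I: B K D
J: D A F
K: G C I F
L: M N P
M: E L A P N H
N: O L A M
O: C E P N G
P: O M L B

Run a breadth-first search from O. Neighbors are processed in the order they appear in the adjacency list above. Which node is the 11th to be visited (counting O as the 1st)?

M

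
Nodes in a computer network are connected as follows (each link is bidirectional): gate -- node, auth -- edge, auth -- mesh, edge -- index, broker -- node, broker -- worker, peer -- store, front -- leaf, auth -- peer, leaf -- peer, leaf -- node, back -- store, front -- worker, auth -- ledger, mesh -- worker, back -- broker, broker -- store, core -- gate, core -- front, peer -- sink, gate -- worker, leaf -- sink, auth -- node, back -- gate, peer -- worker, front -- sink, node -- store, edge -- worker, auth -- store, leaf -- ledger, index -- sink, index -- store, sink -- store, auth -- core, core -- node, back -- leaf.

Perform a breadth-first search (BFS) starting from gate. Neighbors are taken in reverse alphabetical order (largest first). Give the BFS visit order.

Visit gate; enqueue worker, node, core, back → queue [worker, node, core, back]
Visit worker; enqueue peer, mesh, front, edge, broker → queue [node, core, back, peer, mesh, front, edge, broker]
Visit node; enqueue store, leaf, auth → queue [core, back, peer, mesh, front, edge, broker, store, leaf, auth]
Visit core → queue [back, peer, mesh, front, edge, broker, store, leaf, auth]
Visit back → queue [peer, mesh, front, edge, broker, store, leaf, auth]
Visit peer; enqueue sink → queue [mesh, front, edge, broker, store, leaf, auth, sink]
Visit mesh → queue [front, edge, broker, store, leaf, auth, sink]
Visit front → queue [edge, broker, store, leaf, auth, sink]
Visit edge; enqueue index → queue [broker, store, leaf, auth, sink, index]
Visit broker → queue [store, leaf, auth, sink, index]
Visit store → queue [leaf, auth, sink, index]
Visit leaf; enqueue ledger → queue [auth, sink, index, ledger]
Visit auth → queue [sink, index, ledger]
Visit sink → queue [index, ledger]
Visit index → queue [ledger]
Visit ledger → queue []

gate -> worker -> node -> core -> back -> peer -> mesh -> front -> edge -> broker -> store -> leaf -> auth -> sink -> index -> ledger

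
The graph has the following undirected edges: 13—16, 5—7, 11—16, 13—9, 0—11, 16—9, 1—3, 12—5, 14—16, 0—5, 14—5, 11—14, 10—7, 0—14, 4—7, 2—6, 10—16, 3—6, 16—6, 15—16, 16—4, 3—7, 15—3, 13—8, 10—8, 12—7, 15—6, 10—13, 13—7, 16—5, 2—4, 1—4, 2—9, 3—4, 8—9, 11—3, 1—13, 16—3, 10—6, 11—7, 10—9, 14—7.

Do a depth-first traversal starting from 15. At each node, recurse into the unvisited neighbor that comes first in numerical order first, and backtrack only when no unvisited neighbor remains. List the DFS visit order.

15 3 1 4 2 6 10 7 5 0 11 14 16 9 8 13 12

Visit 15
15 → 3
3 → 1
1 → 4
4 → 2
2 → 6
6 → 10
10 → 7
7 → 5
5 → 0
0 → 11
11 → 14
14 → 16
16 → 9
9 → 8
8 → 13
5 → 12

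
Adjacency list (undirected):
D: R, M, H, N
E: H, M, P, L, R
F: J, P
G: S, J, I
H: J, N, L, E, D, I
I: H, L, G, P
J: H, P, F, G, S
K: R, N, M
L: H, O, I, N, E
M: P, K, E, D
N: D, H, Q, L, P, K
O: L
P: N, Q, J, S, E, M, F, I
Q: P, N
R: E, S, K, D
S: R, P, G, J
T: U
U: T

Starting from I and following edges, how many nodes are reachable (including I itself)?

BFS from I visits: I, H, L, G, P, J, N, E, D, O, S, Q, M, F, K, R
Reachable nodes: 16 of 18 total.

16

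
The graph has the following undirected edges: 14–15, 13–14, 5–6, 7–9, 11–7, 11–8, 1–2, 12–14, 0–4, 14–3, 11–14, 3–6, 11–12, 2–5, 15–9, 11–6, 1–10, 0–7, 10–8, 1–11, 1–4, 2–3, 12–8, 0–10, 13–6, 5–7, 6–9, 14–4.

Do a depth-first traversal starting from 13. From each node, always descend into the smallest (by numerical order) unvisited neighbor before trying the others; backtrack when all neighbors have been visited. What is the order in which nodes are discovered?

13 → 6 → 3 → 2 → 1 → 4 → 0 → 7 → 5 → 9 → 15 → 14 → 11 → 8 → 10 → 12

Visit 13
13 → 6
6 → 3
3 → 2
2 → 1
1 → 4
4 → 0
0 → 7
7 → 5
7 → 9
9 → 15
15 → 14
14 → 11
11 → 8
8 → 10
8 → 12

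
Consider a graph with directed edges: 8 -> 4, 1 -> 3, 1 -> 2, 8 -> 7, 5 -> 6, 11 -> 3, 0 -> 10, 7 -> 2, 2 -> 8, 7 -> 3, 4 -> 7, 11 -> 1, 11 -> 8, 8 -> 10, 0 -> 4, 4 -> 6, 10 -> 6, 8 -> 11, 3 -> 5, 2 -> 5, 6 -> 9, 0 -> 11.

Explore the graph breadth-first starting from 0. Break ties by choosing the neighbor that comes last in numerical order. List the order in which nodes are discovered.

Visit 0; enqueue 11, 10, 4 → queue [11, 10, 4]
Visit 11; enqueue 8, 3, 1 → queue [10, 4, 8, 3, 1]
Visit 10; enqueue 6 → queue [4, 8, 3, 1, 6]
Visit 4; enqueue 7 → queue [8, 3, 1, 6, 7]
Visit 8 → queue [3, 1, 6, 7]
Visit 3; enqueue 5 → queue [1, 6, 7, 5]
Visit 1; enqueue 2 → queue [6, 7, 5, 2]
Visit 6; enqueue 9 → queue [7, 5, 2, 9]
Visit 7 → queue [5, 2, 9]
Visit 5 → queue [2, 9]
Visit 2 → queue [9]
Visit 9 → queue []

0, 11, 10, 4, 8, 3, 1, 6, 7, 5, 2, 9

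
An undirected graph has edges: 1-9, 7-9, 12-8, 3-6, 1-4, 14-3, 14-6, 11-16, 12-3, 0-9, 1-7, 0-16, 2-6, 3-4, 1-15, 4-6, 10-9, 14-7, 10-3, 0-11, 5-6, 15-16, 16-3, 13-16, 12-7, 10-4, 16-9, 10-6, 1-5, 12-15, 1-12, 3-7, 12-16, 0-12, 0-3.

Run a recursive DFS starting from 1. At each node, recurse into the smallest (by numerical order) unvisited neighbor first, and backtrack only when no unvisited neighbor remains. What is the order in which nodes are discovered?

Visit 1
1 → 4
4 → 3
3 → 0
0 → 9
9 → 7
7 → 12
12 → 8
12 → 15
15 → 16
16 → 11
16 → 13
7 → 14
14 → 6
6 → 2
6 → 5
6 → 10

1, 4, 3, 0, 9, 7, 12, 8, 15, 16, 11, 13, 14, 6, 2, 5, 10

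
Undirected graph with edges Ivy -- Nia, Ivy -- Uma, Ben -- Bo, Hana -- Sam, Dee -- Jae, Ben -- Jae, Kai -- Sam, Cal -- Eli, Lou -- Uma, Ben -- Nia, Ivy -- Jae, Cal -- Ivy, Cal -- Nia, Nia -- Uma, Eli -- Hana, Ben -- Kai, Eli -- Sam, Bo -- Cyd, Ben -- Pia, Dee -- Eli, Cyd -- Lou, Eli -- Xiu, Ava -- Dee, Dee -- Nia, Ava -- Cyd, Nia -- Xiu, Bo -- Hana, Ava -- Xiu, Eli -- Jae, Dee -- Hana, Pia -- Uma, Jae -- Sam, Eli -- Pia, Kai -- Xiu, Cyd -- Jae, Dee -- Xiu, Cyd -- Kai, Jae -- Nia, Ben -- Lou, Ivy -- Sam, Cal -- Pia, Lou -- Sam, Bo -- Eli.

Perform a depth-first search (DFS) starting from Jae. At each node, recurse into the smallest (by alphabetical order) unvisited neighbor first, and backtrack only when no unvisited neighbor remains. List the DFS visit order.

Visit Jae
Jae → Ben
Ben → Bo
Bo → Cyd
Cyd → Ava
Ava → Dee
Dee → Eli
Eli → Cal
Cal → Ivy
Ivy → Nia
Nia → Uma
Uma → Lou
Lou → Sam
Sam → Hana
Sam → Kai
Kai → Xiu
Uma → Pia

Jae → Ben → Bo → Cyd → Ava → Dee → Eli → Cal → Ivy → Nia → Uma → Lou → Sam → Hana → Kai → Xiu → Pia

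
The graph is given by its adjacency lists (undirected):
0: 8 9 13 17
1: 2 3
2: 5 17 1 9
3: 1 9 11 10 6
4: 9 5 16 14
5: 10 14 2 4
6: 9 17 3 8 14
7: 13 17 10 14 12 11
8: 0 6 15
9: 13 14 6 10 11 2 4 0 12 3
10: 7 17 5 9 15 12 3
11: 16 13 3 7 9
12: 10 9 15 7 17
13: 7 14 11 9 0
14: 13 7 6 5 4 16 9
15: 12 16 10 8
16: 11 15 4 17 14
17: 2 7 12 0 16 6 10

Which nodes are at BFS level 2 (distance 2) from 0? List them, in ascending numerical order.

2, 3, 4, 6, 7, 10, 11, 12, 14, 15, 16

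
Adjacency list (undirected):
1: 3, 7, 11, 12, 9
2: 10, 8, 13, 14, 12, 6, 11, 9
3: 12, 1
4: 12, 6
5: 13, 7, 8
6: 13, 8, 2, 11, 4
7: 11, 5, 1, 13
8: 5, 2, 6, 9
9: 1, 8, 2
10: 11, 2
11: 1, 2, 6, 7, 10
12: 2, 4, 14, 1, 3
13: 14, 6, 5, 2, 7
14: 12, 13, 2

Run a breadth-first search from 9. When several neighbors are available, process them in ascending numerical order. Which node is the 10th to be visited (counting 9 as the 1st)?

Visit 9; enqueue 1, 2, 8 → queue [1, 2, 8]
Visit 1; enqueue 3, 7, 11, 12 → queue [2, 8, 3, 7, 11, 12]
Visit 2; enqueue 6, 10, 13, 14 → queue [8, 3, 7, 11, 12, 6, 10, 13, 14]
Visit 8; enqueue 5 → queue [3, 7, 11, 12, 6, 10, 13, 14, 5]
Visit 3 → queue [7, 11, 12, 6, 10, 13, 14, 5]
Visit 7 → queue [11, 12, 6, 10, 13, 14, 5]
Visit 11 → queue [12, 6, 10, 13, 14, 5]
Visit 12; enqueue 4 → queue [6, 10, 13, 14, 5, 4]
Visit 6 → queue [10, 13, 14, 5, 4]
Visit 10 → queue [13, 14, 5, 4]
Visit 13 → queue [14, 5, 4]
Visit 14 → queue [5, 4]
Visit 5 → queue [4]
Visit 4 → queue []

Visit order: 9, 1, 2, 8, 3, 7, 11, 12, 6, 10, 13, 14, 5, 4

10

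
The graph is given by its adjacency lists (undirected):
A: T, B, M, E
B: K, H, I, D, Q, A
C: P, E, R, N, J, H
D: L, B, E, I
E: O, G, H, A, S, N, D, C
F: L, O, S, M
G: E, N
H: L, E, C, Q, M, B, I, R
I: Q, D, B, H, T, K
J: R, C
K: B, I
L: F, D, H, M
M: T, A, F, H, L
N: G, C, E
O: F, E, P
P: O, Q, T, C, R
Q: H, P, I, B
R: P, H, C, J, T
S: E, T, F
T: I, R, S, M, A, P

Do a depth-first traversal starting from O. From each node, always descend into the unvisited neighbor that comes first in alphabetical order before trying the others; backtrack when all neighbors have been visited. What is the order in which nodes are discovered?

O, E, A, B, D, I, H, C, J, R, P, Q, T, M, F, L, S, N, G, K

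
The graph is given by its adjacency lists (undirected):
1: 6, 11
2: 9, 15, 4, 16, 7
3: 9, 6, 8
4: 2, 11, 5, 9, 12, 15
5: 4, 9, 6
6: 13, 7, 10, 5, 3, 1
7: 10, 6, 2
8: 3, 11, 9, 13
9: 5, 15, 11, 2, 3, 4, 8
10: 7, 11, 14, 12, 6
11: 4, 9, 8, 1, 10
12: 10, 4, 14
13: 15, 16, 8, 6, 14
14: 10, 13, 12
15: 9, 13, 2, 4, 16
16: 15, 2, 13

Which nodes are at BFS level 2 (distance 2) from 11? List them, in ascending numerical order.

Level 0: 11
Level 1: 1, 4, 8, 9, 10
Level 2: 2, 3, 5, 6, 7, 12, 13, 14, 15
Level 3: 16

2, 3, 5, 6, 7, 12, 13, 14, 15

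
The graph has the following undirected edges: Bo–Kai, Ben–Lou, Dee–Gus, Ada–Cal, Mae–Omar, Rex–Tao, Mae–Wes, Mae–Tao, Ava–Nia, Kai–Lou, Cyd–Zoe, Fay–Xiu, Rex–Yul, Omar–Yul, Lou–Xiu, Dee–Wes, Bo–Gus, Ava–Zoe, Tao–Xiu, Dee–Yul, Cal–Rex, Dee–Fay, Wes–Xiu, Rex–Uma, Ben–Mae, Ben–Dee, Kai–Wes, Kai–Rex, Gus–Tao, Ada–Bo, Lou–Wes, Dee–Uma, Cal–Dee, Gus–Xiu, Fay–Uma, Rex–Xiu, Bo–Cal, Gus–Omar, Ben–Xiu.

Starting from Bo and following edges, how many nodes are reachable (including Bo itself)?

BFS from Bo visits: Bo, Ada, Cal, Gus, Kai, Dee, Rex, Omar, Tao, Xiu, Lou, Wes, Ben, Fay, Uma, Yul, Mae
Reachable nodes: 17 of 21 total.

17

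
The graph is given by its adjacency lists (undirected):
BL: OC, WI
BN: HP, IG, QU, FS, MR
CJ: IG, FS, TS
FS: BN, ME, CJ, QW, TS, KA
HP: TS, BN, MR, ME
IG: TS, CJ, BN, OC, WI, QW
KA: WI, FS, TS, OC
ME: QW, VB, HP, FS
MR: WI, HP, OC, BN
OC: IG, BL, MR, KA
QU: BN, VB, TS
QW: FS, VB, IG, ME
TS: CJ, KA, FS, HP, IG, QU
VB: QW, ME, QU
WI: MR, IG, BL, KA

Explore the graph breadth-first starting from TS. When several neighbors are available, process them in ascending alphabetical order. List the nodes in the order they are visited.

TS → CJ → FS → HP → IG → KA → QU → BN → ME → QW → MR → OC → WI → VB → BL

Visit TS; enqueue CJ, FS, HP, IG, KA, QU → queue [CJ, FS, HP, IG, KA, QU]
Visit CJ → queue [FS, HP, IG, KA, QU]
Visit FS; enqueue BN, ME, QW → queue [HP, IG, KA, QU, BN, ME, QW]
Visit HP; enqueue MR → queue [IG, KA, QU, BN, ME, QW, MR]
Visit IG; enqueue OC, WI → queue [KA, QU, BN, ME, QW, MR, OC, WI]
Visit KA → queue [QU, BN, ME, QW, MR, OC, WI]
Visit QU; enqueue VB → queue [BN, ME, QW, MR, OC, WI, VB]
Visit BN → queue [ME, QW, MR, OC, WI, VB]
Visit ME → queue [QW, MR, OC, WI, VB]
Visit QW → queue [MR, OC, WI, VB]
Visit MR → queue [OC, WI, VB]
Visit OC; enqueue BL → queue [WI, VB, BL]
Visit WI → queue [VB, BL]
Visit VB → queue [BL]
Visit BL → queue []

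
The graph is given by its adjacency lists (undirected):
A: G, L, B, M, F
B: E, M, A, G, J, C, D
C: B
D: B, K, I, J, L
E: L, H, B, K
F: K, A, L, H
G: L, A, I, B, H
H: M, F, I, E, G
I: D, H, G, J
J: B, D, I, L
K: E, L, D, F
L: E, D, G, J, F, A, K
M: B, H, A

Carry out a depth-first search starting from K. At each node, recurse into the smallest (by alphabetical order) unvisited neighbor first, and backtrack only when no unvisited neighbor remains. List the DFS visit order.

K, D, B, A, F, H, E, L, G, I, J, M, C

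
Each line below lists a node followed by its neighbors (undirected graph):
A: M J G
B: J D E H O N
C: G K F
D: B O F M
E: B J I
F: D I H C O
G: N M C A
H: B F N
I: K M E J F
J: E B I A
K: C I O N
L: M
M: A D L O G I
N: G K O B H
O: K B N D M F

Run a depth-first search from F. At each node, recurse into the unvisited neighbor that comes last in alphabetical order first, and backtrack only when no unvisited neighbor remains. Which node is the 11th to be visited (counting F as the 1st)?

J

Visit F
F → O
O → N
N → K
K → I
I → M
M → L
M → G
G → C
G → A
A → J
J → E
E → B
B → H
B → D

Visit order: F, O, N, K, I, M, L, G, C, A, J, E, B, H, D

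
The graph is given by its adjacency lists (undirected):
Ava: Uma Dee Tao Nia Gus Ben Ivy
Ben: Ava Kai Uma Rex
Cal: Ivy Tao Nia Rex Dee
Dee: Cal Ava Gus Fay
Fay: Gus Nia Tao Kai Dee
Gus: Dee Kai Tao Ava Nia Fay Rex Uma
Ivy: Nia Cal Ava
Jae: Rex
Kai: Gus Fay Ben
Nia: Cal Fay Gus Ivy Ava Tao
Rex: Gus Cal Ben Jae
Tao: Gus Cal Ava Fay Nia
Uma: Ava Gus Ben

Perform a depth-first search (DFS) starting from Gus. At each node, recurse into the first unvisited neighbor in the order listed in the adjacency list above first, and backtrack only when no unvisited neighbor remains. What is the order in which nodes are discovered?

Gus → Dee → Cal → Ivy → Nia → Fay → Tao → Ava → Uma → Ben → Kai → Rex → Jae

Visit Gus
Gus → Dee
Dee → Cal
Cal → Ivy
Ivy → Nia
Nia → Fay
Fay → Tao
Tao → Ava
Ava → Uma
Uma → Ben
Ben → Kai
Ben → Rex
Rex → Jae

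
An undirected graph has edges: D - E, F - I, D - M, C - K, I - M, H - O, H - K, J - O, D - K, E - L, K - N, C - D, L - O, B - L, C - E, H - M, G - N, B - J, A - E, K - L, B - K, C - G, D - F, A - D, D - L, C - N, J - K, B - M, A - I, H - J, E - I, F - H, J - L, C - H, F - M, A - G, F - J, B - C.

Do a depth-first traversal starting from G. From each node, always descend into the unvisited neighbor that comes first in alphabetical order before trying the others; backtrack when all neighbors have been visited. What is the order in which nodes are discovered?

G, A, D, C, B, J, F, H, K, L, E, I, M, O, N

Visit G
G → A
A → D
D → C
C → B
B → J
J → F
F → H
H → K
K → L
L → E
E → I
I → M
L → O
K → N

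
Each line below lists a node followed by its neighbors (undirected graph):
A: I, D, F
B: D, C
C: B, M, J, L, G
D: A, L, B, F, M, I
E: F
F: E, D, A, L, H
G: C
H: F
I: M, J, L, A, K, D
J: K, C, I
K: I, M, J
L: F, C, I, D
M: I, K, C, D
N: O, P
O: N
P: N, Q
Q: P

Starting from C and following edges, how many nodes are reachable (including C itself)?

BFS from C visits: C, B, M, J, L, G, D, I, K, F, A, E, H
Reachable nodes: 13 of 17 total.

13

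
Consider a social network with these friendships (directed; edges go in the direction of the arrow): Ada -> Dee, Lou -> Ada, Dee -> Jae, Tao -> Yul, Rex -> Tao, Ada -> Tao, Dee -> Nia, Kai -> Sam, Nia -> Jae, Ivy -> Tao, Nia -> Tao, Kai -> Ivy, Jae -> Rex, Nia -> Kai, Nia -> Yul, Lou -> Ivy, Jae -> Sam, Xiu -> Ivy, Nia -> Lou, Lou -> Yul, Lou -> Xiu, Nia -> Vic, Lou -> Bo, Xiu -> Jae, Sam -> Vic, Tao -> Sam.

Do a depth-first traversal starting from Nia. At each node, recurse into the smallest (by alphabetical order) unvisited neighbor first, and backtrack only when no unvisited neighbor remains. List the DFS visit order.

Nia, Jae, Rex, Tao, Sam, Vic, Yul, Kai, Ivy, Lou, Ada, Dee, Bo, Xiu

Visit Nia
Nia → Jae
Jae → Rex
Rex → Tao
Tao → Sam
Sam → Vic
Tao → Yul
Nia → Kai
Kai → Ivy
Nia → Lou
Lou → Ada
Ada → Dee
Lou → Bo
Lou → Xiu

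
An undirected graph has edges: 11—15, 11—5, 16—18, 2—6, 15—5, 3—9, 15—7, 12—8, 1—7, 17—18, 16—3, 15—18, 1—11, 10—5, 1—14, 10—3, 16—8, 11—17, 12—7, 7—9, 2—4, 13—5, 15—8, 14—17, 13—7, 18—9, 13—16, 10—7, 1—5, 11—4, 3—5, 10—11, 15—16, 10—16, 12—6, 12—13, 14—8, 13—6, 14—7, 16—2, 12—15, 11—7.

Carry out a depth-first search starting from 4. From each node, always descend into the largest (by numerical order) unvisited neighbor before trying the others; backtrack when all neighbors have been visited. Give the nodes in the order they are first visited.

4, 11, 17, 18, 16, 15, 12, 13, 7, 14, 8, 1, 5, 10, 3, 9, 6, 2

Visit 4
4 → 11
11 → 17
17 → 18
18 → 16
16 → 15
15 → 12
12 → 13
13 → 7
7 → 14
14 → 8
14 → 1
1 → 5
5 → 10
10 → 3
3 → 9
13 → 6
6 → 2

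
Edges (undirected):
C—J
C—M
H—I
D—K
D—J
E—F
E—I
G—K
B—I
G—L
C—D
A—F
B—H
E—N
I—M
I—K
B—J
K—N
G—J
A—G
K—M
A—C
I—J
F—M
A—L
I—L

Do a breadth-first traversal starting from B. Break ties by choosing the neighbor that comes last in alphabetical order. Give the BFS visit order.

B, J, I, H, G, D, C, M, L, K, E, A, F, N

Visit B; enqueue J, I, H → queue [J, I, H]
Visit J; enqueue G, D, C → queue [I, H, G, D, C]
Visit I; enqueue M, L, K, E → queue [H, G, D, C, M, L, K, E]
Visit H → queue [G, D, C, M, L, K, E]
Visit G; enqueue A → queue [D, C, M, L, K, E, A]
Visit D → queue [C, M, L, K, E, A]
Visit C → queue [M, L, K, E, A]
Visit M; enqueue F → queue [L, K, E, A, F]
Visit L → queue [K, E, A, F]
Visit K; enqueue N → queue [E, A, F, N]
Visit E → queue [A, F, N]
Visit A → queue [F, N]
Visit F → queue [N]
Visit N → queue []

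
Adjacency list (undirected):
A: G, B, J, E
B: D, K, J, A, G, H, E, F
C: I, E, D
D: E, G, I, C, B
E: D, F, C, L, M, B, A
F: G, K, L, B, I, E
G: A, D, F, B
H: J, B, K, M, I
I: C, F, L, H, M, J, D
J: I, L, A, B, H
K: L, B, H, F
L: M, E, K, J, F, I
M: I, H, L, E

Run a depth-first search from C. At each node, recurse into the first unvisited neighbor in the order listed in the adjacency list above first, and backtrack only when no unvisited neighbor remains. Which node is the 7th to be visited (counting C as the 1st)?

D

Visit C
C → I
I → F
F → G
G → A
A → B
B → D
D → E
E → L
L → M
M → H
H → J
H → K

Visit order: C, I, F, G, A, B, D, E, L, M, H, J, K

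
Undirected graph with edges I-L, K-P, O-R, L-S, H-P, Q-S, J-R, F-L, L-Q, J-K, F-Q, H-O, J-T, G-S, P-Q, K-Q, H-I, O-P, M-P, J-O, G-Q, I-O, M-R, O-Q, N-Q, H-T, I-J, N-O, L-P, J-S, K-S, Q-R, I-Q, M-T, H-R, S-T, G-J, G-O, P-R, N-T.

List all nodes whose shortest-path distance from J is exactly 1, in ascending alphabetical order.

G, I, K, O, R, S, T

Level 0: J
Level 1: G, I, K, O, R, S, T
Level 2: H, L, M, N, P, Q
Level 3: F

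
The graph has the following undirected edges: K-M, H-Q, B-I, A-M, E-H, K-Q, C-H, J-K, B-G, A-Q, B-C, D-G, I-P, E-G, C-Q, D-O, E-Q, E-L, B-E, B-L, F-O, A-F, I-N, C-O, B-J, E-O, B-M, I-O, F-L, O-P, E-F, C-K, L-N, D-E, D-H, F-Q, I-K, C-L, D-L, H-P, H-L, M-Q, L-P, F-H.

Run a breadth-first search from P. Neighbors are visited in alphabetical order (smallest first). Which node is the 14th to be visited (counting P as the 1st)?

G

Visit P; enqueue H, I, L, O → queue [H, I, L, O]
Visit H; enqueue C, D, E, F, Q → queue [I, L, O, C, D, E, F, Q]
Visit I; enqueue B, K, N → queue [L, O, C, D, E, F, Q, B, K, N]
Visit L → queue [O, C, D, E, F, Q, B, K, N]
Visit O → queue [C, D, E, F, Q, B, K, N]
Visit C → queue [D, E, F, Q, B, K, N]
Visit D; enqueue G → queue [E, F, Q, B, K, N, G]
Visit E → queue [F, Q, B, K, N, G]
Visit F; enqueue A → queue [Q, B, K, N, G, A]
Visit Q; enqueue M → queue [B, K, N, G, A, M]
Visit B; enqueue J → queue [K, N, G, A, M, J]
Visit K → queue [N, G, A, M, J]
Visit N → queue [G, A, M, J]
Visit G → queue [A, M, J]
Visit A → queue [M, J]
Visit M → queue [J]
Visit J → queue []

Visit order: P, H, I, L, O, C, D, E, F, Q, B, K, N, G, A, M, J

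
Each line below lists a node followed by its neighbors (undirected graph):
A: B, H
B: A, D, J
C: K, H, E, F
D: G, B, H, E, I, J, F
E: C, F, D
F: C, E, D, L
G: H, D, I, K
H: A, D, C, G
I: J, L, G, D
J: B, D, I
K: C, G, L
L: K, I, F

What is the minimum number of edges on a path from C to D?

2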